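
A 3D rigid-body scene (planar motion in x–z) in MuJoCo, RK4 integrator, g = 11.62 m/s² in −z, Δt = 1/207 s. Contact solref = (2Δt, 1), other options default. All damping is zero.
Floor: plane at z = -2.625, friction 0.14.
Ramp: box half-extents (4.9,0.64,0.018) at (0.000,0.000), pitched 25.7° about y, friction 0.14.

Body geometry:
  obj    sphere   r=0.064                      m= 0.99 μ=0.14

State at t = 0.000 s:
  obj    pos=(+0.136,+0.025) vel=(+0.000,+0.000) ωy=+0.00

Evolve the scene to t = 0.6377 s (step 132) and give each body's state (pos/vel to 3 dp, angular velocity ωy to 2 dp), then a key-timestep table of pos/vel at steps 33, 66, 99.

State at t = 0.6377 s:
  obj    pos=(+0.796,-0.292) vel=(+2.068,-0.995) ωy=+35.85

Key-timestep trajectory:
   step    t(s)  obj.x    obj.z    obj.vx   obj.vz 
     33  0.1594   +0.178  +0.006  +0.517  -0.249
     66  0.3188   +0.301  -0.054  +1.034  -0.498
     99  0.4783   +0.507  -0.153  +1.551  -0.747


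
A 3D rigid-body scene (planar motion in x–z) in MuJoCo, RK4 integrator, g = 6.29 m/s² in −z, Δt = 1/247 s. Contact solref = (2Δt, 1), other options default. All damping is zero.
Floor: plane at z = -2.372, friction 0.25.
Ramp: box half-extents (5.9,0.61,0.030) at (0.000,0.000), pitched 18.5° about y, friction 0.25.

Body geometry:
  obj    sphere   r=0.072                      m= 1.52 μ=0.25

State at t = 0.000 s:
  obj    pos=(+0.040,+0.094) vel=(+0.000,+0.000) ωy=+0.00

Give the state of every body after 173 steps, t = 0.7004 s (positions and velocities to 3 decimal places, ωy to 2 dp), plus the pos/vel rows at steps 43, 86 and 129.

State at t = 0.7004 s:
  obj    pos=(+0.372,-0.017) vel=(+0.947,-0.317) ωy=+13.87

Key-timestep trajectory:
   step    t(s)  obj.x    obj.z    obj.vx   obj.vz 
     43  0.1741   +0.061  +0.087  +0.235  -0.079
     86  0.3482   +0.122  +0.067  +0.471  -0.158
    129  0.5223   +0.224  +0.032  +0.706  -0.236


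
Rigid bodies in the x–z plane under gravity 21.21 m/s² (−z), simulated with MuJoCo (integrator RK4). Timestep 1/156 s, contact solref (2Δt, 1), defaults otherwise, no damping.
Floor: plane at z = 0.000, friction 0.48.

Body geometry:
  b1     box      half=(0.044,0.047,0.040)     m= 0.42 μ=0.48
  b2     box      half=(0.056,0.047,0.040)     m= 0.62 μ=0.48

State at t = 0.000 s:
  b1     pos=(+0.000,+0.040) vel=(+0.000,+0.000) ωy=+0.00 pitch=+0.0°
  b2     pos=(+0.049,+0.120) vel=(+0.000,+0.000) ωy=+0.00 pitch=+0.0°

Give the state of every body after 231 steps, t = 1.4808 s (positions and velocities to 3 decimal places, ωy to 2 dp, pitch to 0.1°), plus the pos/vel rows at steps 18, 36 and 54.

State at t = 1.4808 s:
  b1     pos=(+0.000,+0.040) vel=(+0.000,+0.000) ωy=+0.00 pitch=+0.0°
  b2     pos=(+0.103,+0.056) vel=(+0.000,+0.000) ωy=+0.00 pitch=+90.0°

Key-timestep trajectory:
   step    t(s)  b1.x    b1.z    b1.vx   b1.vz   b2.x    b2.z    b2.vx   b2.vz 
     18  0.1154   +0.000  +0.040  -0.001  +0.000   +0.060  +0.116  +0.242  -0.093
     36  0.2308   +0.000  +0.040  +0.000  +0.000   +0.106  +0.053  +0.314  +0.169
     54  0.3462   +0.000  +0.040  +0.000  +0.000   +0.100  +0.055  -0.065  +0.078


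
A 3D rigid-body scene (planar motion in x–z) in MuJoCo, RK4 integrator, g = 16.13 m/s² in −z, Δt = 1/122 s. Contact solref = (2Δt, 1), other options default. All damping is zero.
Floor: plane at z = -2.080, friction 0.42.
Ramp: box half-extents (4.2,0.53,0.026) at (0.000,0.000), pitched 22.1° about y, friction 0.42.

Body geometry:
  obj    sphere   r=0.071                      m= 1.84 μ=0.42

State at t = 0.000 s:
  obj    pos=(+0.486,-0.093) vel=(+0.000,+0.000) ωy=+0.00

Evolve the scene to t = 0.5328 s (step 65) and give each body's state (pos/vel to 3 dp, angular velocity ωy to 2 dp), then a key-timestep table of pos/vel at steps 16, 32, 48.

State at t = 0.5328 s:
  obj    pos=(+1.056,-0.324) vel=(+2.140,-0.869) ωy=+32.51

Key-timestep trajectory:
   step    t(s)  obj.x    obj.z    obj.vx   obj.vz 
     16  0.1311   +0.521  -0.107  +0.527  -0.214
     32  0.2623   +0.624  -0.149  +1.054  -0.428
     48  0.3934   +0.797  -0.219  +1.580  -0.642


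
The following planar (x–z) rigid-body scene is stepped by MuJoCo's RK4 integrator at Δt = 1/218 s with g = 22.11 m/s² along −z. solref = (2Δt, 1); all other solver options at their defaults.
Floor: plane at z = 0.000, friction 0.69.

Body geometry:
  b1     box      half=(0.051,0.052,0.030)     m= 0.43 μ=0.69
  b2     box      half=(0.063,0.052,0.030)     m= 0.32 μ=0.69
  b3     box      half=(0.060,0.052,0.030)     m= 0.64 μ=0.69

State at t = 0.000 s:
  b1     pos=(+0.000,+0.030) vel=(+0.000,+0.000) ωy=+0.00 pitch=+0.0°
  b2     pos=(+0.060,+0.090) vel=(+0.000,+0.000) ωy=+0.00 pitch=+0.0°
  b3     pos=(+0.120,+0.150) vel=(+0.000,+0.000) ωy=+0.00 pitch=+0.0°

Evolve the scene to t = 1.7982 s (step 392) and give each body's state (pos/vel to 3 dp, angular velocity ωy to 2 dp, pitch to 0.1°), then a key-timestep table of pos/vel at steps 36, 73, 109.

State at t = 1.7982 s:
  b1     pos=(+0.000,+0.030) vel=(+0.000,+0.000) ωy=+0.00 pitch=+0.0°
  b2     pos=(+0.121,+0.063) vel=(+0.000,+0.000) ωy=+0.00 pitch=+90.0°
  b3     pos=(+0.221,+0.060) vel=(+0.000,+0.000) ωy=+0.00 pitch=+90.0°

Key-timestep trajectory:
   step    t(s)  b1.x    b1.z    b1.vx   b1.vz   b2.x    b2.z    b2.vx   b2.vz   b3.x    b3.z    b3.vx   b3.vz 
     36  0.1651   +0.000  +0.030  +0.000  +0.000   +0.097  +0.069  +0.209  +0.004   +0.179  +0.065  +0.150  +0.075
     73  0.3349   +0.000  +0.030  +0.000  +0.000   +0.124  +0.064  -0.018  +0.012   +0.208  +0.065  +0.329  -0.118
    109  0.5000   +0.000  +0.030  +0.000  +0.000   +0.121  +0.063  +0.000  +0.000   +0.218  +0.061  -0.061  +0.055


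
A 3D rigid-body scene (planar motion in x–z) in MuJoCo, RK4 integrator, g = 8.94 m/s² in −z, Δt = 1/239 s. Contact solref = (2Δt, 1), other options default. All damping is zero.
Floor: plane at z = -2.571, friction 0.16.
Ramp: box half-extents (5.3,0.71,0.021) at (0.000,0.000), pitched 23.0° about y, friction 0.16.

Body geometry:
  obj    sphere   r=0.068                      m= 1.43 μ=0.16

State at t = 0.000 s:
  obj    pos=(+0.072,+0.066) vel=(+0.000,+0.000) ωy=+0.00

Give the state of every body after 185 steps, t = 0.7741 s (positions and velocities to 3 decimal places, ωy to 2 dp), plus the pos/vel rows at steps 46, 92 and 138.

State at t = 0.7741 s:
  obj    pos=(+0.760,-0.226) vel=(+1.778,-0.755) ωy=+28.39

Key-timestep trajectory:
   step    t(s)  obj.x    obj.z    obj.vx   obj.vz 
     46  0.1925   +0.115  +0.048  +0.442  -0.188
     92  0.3849   +0.242  -0.006  +0.884  -0.375
    138  0.5774   +0.455  -0.096  +1.326  -0.563


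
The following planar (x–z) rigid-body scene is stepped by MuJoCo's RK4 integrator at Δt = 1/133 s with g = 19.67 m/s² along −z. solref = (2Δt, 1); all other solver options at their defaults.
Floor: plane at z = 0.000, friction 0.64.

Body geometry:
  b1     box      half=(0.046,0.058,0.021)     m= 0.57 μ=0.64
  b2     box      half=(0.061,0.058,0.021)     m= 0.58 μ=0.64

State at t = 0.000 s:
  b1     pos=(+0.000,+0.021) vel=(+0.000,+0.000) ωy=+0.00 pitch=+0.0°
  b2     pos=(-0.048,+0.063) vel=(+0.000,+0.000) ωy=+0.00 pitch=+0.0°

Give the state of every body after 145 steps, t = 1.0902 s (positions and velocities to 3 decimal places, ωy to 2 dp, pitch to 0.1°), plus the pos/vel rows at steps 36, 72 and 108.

State at t = 1.0902 s:
  b1     pos=(+0.001,+0.021) vel=(+0.001,+0.000) ωy=+0.00 pitch=+0.0°
  b2     pos=(-0.061,+0.055) vel=(-0.001,-0.001) ωy=+0.05 pitch=-40.4°

Key-timestep trajectory:
   step    t(s)  b1.x    b1.z    b1.vx   b1.vz   b2.x    b2.z    b2.vx   b2.vz 
     36  0.2707   +0.000  +0.021  +0.002  +0.000   -0.060  +0.056  +0.152  -0.061
     72  0.5414   +0.000  +0.021  +0.001  +0.000   -0.061  +0.056  -0.001  -0.002
    108  0.8120   +0.001  +0.021  +0.001  +0.000   -0.061  +0.056  -0.001  -0.002


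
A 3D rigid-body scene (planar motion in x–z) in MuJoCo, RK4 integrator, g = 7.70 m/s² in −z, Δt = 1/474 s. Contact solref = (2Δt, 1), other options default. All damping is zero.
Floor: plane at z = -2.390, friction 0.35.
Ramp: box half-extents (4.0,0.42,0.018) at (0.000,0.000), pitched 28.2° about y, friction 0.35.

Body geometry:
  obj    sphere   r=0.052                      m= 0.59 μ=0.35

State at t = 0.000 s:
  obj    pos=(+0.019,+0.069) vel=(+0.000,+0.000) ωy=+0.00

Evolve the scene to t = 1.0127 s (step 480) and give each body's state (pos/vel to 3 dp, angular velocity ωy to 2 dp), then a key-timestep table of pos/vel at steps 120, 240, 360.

State at t = 1.0127 s:
  obj    pos=(+1.194,-0.561) vel=(+2.320,-1.244) ωy=+50.61

Key-timestep trajectory:
   step    t(s)  obj.x    obj.z    obj.vx   obj.vz 
    120  0.2532   +0.093  +0.030  +0.580  -0.311
    240  0.5063   +0.313  -0.088  +1.160  -0.622
    360  0.7595   +0.680  -0.285  +1.740  -0.933


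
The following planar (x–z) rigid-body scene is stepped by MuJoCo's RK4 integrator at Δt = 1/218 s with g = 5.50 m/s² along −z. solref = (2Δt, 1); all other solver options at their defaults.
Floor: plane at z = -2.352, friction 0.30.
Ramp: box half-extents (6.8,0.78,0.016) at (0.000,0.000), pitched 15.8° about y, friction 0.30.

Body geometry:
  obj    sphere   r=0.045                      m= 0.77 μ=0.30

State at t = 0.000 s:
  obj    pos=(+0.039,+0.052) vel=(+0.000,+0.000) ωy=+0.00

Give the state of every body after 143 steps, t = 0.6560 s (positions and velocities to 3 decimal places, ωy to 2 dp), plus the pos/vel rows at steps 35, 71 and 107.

State at t = 0.6560 s:
  obj    pos=(+0.261,-0.010) vel=(+0.675,-0.191) ωy=+15.59

Key-timestep trajectory:
   step    t(s)  obj.x    obj.z    obj.vx   obj.vz 
     35  0.1606   +0.052  +0.049  +0.165  -0.047
     71  0.3257   +0.094  +0.037  +0.335  -0.095
    107  0.4908   +0.163  +0.017  +0.505  -0.143


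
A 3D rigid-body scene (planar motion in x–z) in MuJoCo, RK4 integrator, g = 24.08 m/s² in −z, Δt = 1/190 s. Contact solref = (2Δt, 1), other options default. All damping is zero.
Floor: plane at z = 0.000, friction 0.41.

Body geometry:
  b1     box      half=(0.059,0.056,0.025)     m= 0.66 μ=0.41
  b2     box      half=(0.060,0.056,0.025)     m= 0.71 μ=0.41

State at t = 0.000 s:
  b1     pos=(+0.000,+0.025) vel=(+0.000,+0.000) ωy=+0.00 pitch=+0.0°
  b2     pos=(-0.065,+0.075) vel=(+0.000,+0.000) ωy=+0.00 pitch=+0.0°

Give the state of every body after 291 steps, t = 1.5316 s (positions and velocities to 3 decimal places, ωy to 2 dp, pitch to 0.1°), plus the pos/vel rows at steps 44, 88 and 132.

State at t = 1.5316 s:
  b1     pos=(+0.000,+0.025) vel=(+0.000,+0.000) ωy=+0.00 pitch=+0.0°
  b2     pos=(-0.127,+0.060) vel=(+0.000,+0.000) ωy=+0.00 pitch=-90.0°

Key-timestep trajectory:
   step    t(s)  b1.x    b1.z    b1.vx   b1.vz   b2.x    b2.z    b2.vx   b2.vz 
     44  0.2316   +0.000  +0.025  +0.000  +0.000   -0.098  +0.065  -0.066  +0.004
     88  0.4632   +0.000  +0.025  +0.000  +0.000   -0.118  +0.063  -0.264  -0.074
    132  0.6947   +0.000  +0.025  +0.000  +0.000   -0.126  +0.060  -0.213  -0.112


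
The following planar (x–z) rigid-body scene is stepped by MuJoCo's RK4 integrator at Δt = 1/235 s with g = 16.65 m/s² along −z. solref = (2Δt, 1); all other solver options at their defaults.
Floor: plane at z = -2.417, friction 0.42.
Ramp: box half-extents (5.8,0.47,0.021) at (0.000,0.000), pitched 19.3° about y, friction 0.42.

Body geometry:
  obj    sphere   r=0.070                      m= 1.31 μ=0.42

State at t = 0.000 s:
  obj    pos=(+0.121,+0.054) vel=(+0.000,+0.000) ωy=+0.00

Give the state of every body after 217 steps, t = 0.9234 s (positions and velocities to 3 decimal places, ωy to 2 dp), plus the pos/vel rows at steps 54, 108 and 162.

State at t = 0.9234 s:
  obj    pos=(+1.703,-0.500) vel=(+3.426,-1.200) ωy=+51.85

Key-timestep trajectory:
   step    t(s)  obj.x    obj.z    obj.vx   obj.vz 
     54  0.2298   +0.219  +0.020  +0.853  -0.299
    108  0.4596   +0.513  -0.083  +1.705  -0.597
    162  0.6894   +1.003  -0.255  +2.558  -0.896


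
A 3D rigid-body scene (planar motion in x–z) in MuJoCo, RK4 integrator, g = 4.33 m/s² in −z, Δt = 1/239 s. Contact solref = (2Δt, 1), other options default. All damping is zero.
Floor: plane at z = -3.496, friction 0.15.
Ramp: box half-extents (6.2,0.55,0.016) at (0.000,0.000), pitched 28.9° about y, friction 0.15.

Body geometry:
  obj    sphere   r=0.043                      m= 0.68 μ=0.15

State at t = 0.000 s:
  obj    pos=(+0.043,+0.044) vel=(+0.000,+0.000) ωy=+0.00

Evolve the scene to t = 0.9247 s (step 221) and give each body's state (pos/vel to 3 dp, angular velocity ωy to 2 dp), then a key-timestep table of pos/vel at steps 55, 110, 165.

State at t = 0.9247 s:
  obj    pos=(+0.614,-0.272) vel=(+1.234,-0.682) ωy=+30.51

Key-timestep trajectory:
   step    t(s)  obj.x    obj.z    obj.vx   obj.vz 
     55  0.2301   +0.078  +0.024  +0.309  -0.167
    110  0.4603   +0.185  -0.034  +0.616  -0.336
    165  0.6904   +0.361  -0.132  +0.924  -0.502


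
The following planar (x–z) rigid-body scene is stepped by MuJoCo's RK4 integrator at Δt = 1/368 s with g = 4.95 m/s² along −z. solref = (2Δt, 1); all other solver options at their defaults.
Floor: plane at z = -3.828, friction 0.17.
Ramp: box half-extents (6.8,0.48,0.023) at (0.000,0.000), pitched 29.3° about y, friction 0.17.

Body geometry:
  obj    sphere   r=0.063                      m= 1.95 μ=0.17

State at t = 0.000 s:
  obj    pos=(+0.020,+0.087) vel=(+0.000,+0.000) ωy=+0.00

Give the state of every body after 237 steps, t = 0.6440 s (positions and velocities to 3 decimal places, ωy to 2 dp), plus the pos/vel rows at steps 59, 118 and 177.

State at t = 0.6440 s:
  obj    pos=(+0.333,-0.088) vel=(+0.972,-0.545) ωy=+17.68

Key-timestep trajectory:
   step    t(s)  obj.x    obj.z    obj.vx   obj.vz 
     59  0.1603   +0.040  +0.076  +0.242  -0.136
    118  0.3207   +0.098  +0.044  +0.484  -0.272
    177  0.4810   +0.195  -0.011  +0.726  -0.407


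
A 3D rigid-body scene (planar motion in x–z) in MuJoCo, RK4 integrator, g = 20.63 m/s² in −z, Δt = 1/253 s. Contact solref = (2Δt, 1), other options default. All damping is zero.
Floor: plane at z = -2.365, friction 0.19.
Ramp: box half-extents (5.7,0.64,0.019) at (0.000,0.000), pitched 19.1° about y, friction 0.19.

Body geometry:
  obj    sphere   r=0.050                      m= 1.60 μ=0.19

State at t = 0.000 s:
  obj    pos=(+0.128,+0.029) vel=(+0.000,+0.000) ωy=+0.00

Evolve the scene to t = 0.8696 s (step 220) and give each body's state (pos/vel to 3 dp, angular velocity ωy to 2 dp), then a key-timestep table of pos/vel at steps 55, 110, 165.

State at t = 0.8696 s:
  obj    pos=(+1.851,-0.568) vel=(+3.962,-1.372) ωy=+83.84

Key-timestep trajectory:
   step    t(s)  obj.x    obj.z    obj.vx   obj.vz 
     55  0.2174   +0.236  -0.009  +0.991  -0.343
    110  0.4348   +0.559  -0.120  +1.981  -0.686
    165  0.6522   +1.097  -0.307  +2.972  -1.029


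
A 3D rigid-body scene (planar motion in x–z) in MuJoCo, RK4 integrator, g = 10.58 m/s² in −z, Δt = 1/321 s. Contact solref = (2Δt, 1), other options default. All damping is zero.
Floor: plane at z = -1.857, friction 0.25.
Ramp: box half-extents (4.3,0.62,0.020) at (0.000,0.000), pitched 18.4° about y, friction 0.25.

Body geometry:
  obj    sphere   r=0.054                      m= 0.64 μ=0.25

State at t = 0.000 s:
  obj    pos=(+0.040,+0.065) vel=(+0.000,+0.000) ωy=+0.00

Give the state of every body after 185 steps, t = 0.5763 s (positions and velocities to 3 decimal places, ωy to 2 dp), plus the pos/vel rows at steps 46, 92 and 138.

State at t = 0.5763 s:
  obj    pos=(+0.416,-0.060) vel=(+1.305,-0.434) ωy=+25.45

Key-timestep trajectory:
   step    t(s)  obj.x    obj.z    obj.vx   obj.vz 
     46  0.1433   +0.063  +0.057  +0.324  -0.108
     92  0.2866   +0.133  +0.034  +0.649  -0.216
    138  0.4299   +0.249  -0.005  +0.973  -0.324


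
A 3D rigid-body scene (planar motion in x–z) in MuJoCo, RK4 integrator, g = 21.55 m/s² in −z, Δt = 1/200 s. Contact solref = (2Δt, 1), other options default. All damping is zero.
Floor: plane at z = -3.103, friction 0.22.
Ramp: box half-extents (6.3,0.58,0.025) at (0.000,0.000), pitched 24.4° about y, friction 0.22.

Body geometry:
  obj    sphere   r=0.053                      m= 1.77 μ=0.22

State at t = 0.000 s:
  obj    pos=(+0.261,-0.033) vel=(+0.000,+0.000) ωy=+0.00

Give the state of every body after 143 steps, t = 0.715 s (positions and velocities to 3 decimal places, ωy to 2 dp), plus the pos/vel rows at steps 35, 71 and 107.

State at t = 0.715 s:
  obj    pos=(+1.742,-0.704) vel=(+4.141,-1.878) ωy=+85.76

Key-timestep trajectory:
   step    t(s)  obj.x    obj.z    obj.vx   obj.vz 
     35  0.1750   +0.350  -0.073  +1.014  -0.460
     71  0.3550   +0.626  -0.198  +2.056  -0.933
    107  0.5350   +1.090  -0.409  +3.098  -1.406


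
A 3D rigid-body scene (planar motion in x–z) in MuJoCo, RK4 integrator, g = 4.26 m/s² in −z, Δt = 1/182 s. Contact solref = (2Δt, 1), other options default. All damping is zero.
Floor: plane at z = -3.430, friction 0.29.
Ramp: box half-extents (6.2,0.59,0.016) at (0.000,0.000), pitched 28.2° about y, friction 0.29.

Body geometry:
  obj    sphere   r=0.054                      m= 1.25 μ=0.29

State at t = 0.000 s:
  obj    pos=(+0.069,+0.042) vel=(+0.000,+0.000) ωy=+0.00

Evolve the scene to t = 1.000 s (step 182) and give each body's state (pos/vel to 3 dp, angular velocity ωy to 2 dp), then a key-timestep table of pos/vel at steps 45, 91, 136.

State at t = 1.000 s:
  obj    pos=(+0.703,-0.297) vel=(+1.267,-0.680) ωy=+26.62

Key-timestep trajectory:
   step    t(s)  obj.x    obj.z    obj.vx   obj.vz 
     45  0.2473   +0.108  +0.022  +0.313  -0.168
     91  0.5000   +0.228  -0.043  +0.634  -0.340
    136  0.7473   +0.423  -0.147  +0.947  -0.508


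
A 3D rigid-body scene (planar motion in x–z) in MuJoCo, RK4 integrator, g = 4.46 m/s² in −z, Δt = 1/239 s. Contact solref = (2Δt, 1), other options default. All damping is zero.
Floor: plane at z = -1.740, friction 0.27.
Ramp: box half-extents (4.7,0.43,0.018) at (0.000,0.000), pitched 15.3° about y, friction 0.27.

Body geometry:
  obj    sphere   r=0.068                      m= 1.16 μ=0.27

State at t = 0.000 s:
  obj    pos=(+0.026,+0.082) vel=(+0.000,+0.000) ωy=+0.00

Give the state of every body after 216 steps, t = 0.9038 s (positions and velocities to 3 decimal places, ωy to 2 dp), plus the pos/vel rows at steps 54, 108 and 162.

State at t = 0.9038 s:
  obj    pos=(+0.357,-0.009) vel=(+0.733,-0.200) ωy=+11.17

Key-timestep trajectory:
   step    t(s)  obj.x    obj.z    obj.vx   obj.vz 
     54  0.2259   +0.047  +0.076  +0.183  -0.050
    108  0.4519   +0.109  +0.059  +0.366  -0.100
    162  0.6778   +0.212  +0.031  +0.550  -0.150


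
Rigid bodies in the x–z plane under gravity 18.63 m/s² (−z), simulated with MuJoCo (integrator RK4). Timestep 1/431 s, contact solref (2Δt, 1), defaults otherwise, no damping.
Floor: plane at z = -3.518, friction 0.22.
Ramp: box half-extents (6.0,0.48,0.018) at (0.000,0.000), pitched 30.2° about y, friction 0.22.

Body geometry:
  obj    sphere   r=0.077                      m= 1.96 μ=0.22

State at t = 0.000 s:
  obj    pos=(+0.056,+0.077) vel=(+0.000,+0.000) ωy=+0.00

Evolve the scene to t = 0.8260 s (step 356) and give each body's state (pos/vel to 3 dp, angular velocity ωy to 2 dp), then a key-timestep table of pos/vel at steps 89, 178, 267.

State at t = 0.8260 s:
  obj    pos=(+2.030,-1.071) vel=(+4.779,-2.781) ωy=+71.79

Key-timestep trajectory:
   step    t(s)  obj.x    obj.z    obj.vx   obj.vz 
     89  0.2065   +0.180  +0.005  +1.195  -0.695
    178  0.4130   +0.550  -0.210  +2.390  -1.391
    267  0.6195   +1.166  -0.569  +3.584  -2.086


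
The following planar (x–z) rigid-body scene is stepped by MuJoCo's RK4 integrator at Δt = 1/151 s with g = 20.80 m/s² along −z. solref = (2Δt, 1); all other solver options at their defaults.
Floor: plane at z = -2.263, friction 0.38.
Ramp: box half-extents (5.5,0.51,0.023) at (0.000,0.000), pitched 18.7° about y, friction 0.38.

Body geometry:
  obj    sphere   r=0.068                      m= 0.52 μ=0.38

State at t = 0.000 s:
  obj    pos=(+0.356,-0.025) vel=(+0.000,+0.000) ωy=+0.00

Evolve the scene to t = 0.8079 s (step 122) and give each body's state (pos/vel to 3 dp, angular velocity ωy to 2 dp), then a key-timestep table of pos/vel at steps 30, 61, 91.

State at t = 0.8079 s:
  obj    pos=(+1.829,-0.523) vel=(+3.645,-1.234) ωy=+56.58

Key-timestep trajectory:
   step    t(s)  obj.x    obj.z    obj.vx   obj.vz 
     30  0.1987   +0.445  -0.055  +0.897  -0.303
     61  0.4040   +0.724  -0.149  +1.823  -0.617
     91  0.6026   +1.176  -0.302  +2.719  -0.920


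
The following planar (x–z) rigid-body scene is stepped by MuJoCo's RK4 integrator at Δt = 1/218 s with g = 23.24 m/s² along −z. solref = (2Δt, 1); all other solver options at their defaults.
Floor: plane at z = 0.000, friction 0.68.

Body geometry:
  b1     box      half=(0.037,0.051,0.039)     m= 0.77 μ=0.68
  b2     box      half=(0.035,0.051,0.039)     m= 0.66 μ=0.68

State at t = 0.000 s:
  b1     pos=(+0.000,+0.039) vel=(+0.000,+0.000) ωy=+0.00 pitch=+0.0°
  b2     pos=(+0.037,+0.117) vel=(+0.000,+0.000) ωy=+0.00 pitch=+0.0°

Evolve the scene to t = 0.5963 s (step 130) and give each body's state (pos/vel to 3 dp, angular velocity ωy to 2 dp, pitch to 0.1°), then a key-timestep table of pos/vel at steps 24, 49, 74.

State at t = 0.5963 s:
  b1     pos=(+0.000,+0.039) vel=(+0.000,+0.000) ωy=+0.00 pitch=+0.0°
  b2     pos=(+0.084,+0.035) vel=(+0.000,+0.000) ωy=+0.00 pitch=+90.0°

Key-timestep trajectory:
   step    t(s)  b1.x    b1.z    b1.vx   b1.vz   b2.x    b2.z    b2.vx   b2.vz 
     24  0.1101   +0.000  +0.039  +0.000  +0.000   +0.038  +0.117  +0.019  +0.000
     49  0.2248   +0.000  +0.039  -0.001  +0.000   +0.046  +0.116  +0.168  -0.038
     74  0.3394   +0.000  +0.039  +0.000  +0.000   +0.087  +0.058  +0.443  -1.506


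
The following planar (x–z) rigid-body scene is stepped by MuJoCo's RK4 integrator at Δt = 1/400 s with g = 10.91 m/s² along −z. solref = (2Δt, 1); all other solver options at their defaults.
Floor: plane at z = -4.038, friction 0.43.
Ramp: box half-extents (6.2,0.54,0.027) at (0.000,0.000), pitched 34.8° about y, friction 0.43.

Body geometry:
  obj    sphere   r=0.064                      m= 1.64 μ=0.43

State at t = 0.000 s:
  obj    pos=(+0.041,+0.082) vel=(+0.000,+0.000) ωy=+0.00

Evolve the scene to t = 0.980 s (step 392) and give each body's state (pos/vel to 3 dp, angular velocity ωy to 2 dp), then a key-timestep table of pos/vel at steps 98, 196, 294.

State at t = 0.980 s:
  obj    pos=(+1.795,-1.137) vel=(+3.579,-2.488) ωy=+68.10

Key-timestep trajectory:
   step    t(s)  obj.x    obj.z    obj.vx   obj.vz 
     98  0.2450   +0.151  +0.006  +0.895  -0.622
    196  0.4900   +0.480  -0.223  +1.790  -1.244
    294  0.7350   +1.028  -0.603  +2.684  -1.866


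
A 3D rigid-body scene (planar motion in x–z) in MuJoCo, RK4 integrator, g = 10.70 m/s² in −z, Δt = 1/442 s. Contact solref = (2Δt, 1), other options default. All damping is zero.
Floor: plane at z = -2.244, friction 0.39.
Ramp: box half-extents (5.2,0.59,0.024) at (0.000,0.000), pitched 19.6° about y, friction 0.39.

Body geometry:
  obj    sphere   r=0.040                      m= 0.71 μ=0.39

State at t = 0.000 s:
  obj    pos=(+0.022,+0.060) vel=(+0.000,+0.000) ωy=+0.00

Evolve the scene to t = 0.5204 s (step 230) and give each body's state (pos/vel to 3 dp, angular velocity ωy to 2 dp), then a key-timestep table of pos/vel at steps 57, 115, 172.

State at t = 0.5204 s:
  obj    pos=(+0.349,-0.056) vel=(+1.257,-0.448) ωy=+33.35

Key-timestep trajectory:
   step    t(s)  obj.x    obj.z    obj.vx   obj.vz 
     57  0.1290   +0.042  +0.053  +0.312  -0.111
    115  0.2602   +0.104  +0.031  +0.628  -0.224
    172  0.3891   +0.205  -0.005  +0.940  -0.335


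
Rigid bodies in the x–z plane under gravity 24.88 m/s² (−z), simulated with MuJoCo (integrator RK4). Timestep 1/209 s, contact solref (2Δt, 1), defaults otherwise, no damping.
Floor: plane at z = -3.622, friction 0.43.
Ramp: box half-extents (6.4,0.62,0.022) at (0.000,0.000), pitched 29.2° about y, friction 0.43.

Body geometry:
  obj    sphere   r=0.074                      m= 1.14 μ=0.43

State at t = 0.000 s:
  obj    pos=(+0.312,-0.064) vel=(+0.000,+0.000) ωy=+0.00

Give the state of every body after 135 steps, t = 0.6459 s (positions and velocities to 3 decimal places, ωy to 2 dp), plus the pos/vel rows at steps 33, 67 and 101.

State at t = 0.6459 s:
  obj    pos=(+1.891,-0.947) vel=(+4.888,-2.732) ωy=+75.66

Key-timestep trajectory:
   step    t(s)  obj.x    obj.z    obj.vx   obj.vz 
     33  0.1579   +0.406  -0.117  +1.195  -0.668
     67  0.3206   +0.701  -0.282  +2.426  -1.356
    101  0.4833   +1.196  -0.558  +3.657  -2.044


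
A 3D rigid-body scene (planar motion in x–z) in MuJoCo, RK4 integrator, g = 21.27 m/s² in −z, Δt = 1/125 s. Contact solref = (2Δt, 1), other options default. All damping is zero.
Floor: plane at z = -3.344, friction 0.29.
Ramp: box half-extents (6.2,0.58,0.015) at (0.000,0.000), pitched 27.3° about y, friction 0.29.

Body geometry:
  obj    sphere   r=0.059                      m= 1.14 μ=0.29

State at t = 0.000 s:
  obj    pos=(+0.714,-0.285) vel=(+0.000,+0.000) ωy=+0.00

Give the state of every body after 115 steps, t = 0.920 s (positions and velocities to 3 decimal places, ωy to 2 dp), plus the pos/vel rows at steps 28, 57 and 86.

State at t = 0.920 s:
  obj    pos=(+3.335,-1.638) vel=(+5.696,-2.940) ωy=+108.63

Key-timestep trajectory:
   step    t(s)  obj.x    obj.z    obj.vx   obj.vz 
     28  0.2240   +0.869  -0.365  +1.387  -0.716
     57  0.4560   +1.358  -0.618  +2.824  -1.457
     86  0.6880   +2.180  -1.042  +4.260  -2.199


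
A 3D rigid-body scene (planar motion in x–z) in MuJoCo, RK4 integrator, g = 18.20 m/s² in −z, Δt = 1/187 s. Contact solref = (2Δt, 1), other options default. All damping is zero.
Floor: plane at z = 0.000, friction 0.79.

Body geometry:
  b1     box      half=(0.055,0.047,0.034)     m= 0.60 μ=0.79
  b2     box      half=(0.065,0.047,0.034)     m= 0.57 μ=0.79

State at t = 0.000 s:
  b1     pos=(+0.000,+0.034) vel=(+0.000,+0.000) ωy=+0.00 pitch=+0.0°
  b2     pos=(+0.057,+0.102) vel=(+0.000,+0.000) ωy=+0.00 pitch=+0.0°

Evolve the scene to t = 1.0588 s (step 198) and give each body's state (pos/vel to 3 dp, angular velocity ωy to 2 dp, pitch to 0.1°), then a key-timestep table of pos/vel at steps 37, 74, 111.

State at t = 1.0588 s:
  b1     pos=(+0.000,+0.034) vel=(+0.000,+0.000) ωy=+0.00 pitch=+0.0°
  b2     pos=(+0.217,+0.034) vel=(+0.000,+0.000) ωy=+0.00 pitch=+180.0°

Key-timestep trajectory:
   step    t(s)  b1.x    b1.z    b1.vx   b1.vz   b2.x    b2.z    b2.vx   b2.vz 
     37  0.1979   +0.000  +0.034  -0.001  +0.000   +0.073  +0.097  +0.229  -0.142
     74  0.3957   +0.000  +0.034  +0.000  +0.000   +0.140  +0.073  +0.160  +0.021
    111  0.5936   +0.000  +0.034  +0.000  +0.000   +0.168  +0.071  +0.271  -0.070


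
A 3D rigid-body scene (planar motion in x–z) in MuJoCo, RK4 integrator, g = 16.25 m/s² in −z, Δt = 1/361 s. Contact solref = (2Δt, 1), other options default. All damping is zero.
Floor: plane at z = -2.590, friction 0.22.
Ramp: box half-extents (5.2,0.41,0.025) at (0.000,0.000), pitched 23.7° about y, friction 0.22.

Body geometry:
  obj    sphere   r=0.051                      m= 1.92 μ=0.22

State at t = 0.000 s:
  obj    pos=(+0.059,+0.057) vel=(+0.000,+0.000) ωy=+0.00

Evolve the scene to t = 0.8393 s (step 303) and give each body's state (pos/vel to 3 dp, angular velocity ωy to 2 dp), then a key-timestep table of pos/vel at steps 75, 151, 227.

State at t = 0.8393 s:
  obj    pos=(+1.564,-0.604) vel=(+3.586,-1.574) ωy=+76.77

Key-timestep trajectory:
   step    t(s)  obj.x    obj.z    obj.vx   obj.vz 
     75  0.2078   +0.151  +0.017  +0.888  -0.390
    151  0.4183   +0.433  -0.107  +1.787  -0.784
    227  0.6288   +0.904  -0.314  +2.686  -1.179


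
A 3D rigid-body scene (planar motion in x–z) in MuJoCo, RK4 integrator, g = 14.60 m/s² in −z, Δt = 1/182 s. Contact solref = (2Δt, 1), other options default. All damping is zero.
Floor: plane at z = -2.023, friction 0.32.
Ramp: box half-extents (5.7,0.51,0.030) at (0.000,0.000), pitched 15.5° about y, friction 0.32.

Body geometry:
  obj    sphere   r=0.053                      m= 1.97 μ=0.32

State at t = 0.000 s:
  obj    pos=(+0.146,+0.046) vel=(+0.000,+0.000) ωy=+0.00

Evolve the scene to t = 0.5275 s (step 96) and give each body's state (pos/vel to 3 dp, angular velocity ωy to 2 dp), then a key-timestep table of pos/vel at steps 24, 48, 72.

State at t = 0.5275 s:
  obj    pos=(+0.520,-0.058) vel=(+1.417,-0.393) ωy=+27.73

Key-timestep trajectory:
   step    t(s)  obj.x    obj.z    obj.vx   obj.vz 
     24  0.1319   +0.169  +0.039  +0.354  -0.098
     48  0.2637   +0.239  +0.020  +0.708  -0.196
     72  0.3956   +0.356  -0.013  +1.062  -0.295


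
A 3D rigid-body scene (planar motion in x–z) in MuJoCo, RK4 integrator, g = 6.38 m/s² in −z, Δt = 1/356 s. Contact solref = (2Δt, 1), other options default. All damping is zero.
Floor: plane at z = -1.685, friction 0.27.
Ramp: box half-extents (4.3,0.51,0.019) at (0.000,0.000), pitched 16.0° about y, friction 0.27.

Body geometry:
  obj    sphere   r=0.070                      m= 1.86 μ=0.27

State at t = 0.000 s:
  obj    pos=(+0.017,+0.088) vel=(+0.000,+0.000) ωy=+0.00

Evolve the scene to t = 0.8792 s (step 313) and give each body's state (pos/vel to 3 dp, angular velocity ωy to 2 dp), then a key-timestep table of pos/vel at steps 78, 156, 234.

State at t = 0.8792 s:
  obj    pos=(+0.484,-0.046) vel=(+1.062,-0.304) ωy=+15.78

Key-timestep trajectory:
   step    t(s)  obj.x    obj.z    obj.vx   obj.vz 
     78  0.2191   +0.046  +0.079  +0.265  -0.076
    156  0.4382   +0.133  +0.054  +0.529  -0.152
    234  0.6573   +0.278  +0.013  +0.794  -0.228


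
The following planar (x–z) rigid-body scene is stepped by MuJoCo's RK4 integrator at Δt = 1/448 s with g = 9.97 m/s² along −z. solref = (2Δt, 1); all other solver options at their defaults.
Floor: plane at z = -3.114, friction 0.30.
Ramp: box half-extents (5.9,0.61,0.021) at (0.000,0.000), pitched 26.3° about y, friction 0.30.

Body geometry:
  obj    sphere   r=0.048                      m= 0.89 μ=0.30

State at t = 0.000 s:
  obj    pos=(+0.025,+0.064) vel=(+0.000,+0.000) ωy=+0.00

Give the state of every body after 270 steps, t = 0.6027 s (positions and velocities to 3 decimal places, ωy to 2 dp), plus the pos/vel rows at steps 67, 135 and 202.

State at t = 0.6027 s:
  obj    pos=(+0.539,-0.189) vel=(+1.705,-0.843) ωy=+39.61

Key-timestep trajectory:
   step    t(s)  obj.x    obj.z    obj.vx   obj.vz 
     67  0.1496   +0.057  +0.049  +0.423  -0.209
    135  0.3013   +0.154  +0.001  +0.852  -0.421
    202  0.4509   +0.313  -0.078  +1.275  -0.630


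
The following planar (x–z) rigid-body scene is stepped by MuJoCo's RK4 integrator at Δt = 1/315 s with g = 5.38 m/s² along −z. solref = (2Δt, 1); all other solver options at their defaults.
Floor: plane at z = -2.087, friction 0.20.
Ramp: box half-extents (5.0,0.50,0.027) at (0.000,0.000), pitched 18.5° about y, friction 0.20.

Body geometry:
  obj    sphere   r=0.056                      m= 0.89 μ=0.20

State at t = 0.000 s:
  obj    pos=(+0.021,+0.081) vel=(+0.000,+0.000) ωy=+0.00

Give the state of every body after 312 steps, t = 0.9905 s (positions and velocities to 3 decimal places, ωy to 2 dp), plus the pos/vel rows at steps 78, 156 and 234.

State at t = 0.9905 s:
  obj    pos=(+0.588,-0.109) vel=(+1.145,-0.383) ωy=+21.56

Key-timestep trajectory:
   step    t(s)  obj.x    obj.z    obj.vx   obj.vz 
     78  0.2476   +0.056  +0.069  +0.286  -0.096
    156  0.4952   +0.163  +0.033  +0.573  -0.192
    234  0.7429   +0.340  -0.026  +0.859  -0.287


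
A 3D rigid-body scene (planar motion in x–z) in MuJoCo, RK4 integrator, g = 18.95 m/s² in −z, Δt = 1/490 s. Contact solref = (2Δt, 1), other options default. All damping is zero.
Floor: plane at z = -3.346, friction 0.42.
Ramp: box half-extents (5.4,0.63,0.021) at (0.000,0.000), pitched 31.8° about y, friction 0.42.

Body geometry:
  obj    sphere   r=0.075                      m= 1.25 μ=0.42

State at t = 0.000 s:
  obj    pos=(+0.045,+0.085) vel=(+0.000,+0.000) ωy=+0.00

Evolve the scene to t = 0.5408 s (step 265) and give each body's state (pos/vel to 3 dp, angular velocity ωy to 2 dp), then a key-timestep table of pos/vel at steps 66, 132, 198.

State at t = 0.5408 s:
  obj    pos=(+0.932,-0.465) vel=(+3.279,-2.033) ωy=+51.43

Key-timestep trajectory:
   step    t(s)  obj.x    obj.z    obj.vx   obj.vz 
     66  0.1347   +0.100  +0.051  +0.817  -0.506
    132  0.2694   +0.265  -0.051  +1.633  -1.013
    198  0.4041   +0.540  -0.222  +2.450  -1.519


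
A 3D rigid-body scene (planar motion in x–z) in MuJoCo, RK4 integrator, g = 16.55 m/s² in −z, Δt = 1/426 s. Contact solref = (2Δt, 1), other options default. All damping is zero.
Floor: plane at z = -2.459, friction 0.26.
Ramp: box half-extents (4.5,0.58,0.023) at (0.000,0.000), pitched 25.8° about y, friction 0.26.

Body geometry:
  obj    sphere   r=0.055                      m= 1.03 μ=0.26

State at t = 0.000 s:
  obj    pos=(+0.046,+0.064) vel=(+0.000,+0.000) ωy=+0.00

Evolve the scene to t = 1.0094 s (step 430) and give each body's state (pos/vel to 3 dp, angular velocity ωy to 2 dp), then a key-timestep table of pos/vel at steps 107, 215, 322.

State at t = 1.0094 s:
  obj    pos=(+2.406,-1.076) vel=(+4.676,-2.260) ωy=+94.42

Key-timestep trajectory:
   step    t(s)  obj.x    obj.z    obj.vx   obj.vz 
    107  0.2512   +0.192  -0.006  +1.164  -0.563
    215  0.5047   +0.636  -0.221  +2.338  -1.130
    322  0.7559   +1.370  -0.575  +3.501  -1.693


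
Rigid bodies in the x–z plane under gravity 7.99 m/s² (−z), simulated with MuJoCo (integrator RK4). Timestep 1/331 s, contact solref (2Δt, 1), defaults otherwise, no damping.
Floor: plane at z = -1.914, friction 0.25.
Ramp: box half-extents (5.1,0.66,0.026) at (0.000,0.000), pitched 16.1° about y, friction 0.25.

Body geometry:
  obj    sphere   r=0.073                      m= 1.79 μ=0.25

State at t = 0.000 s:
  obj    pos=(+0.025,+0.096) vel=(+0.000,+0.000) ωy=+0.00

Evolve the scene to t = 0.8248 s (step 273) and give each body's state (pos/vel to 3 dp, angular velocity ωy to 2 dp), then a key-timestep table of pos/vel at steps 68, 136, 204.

State at t = 0.8248 s:
  obj    pos=(+0.542,-0.053) vel=(+1.254,-0.362) ωy=+17.88

Key-timestep trajectory:
   step    t(s)  obj.x    obj.z    obj.vx   obj.vz 
     68  0.2054   +0.057  +0.087  +0.312  -0.090
    136  0.4109   +0.153  +0.059  +0.625  -0.180
    204  0.6163   +0.314  +0.012  +0.937  -0.271


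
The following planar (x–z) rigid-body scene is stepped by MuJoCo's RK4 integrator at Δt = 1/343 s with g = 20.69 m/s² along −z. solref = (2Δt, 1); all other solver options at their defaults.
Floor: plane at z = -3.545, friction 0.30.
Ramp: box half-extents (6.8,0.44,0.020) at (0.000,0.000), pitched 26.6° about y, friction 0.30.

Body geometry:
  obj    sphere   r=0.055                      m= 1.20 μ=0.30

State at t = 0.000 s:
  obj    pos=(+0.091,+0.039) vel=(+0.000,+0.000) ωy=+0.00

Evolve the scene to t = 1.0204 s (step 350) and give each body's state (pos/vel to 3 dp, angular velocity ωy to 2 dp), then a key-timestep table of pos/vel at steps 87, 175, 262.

State at t = 1.0204 s:
  obj    pos=(+3.171,-1.504) vel=(+6.038,-3.023) ωy=+122.76

Key-timestep trajectory:
   step    t(s)  obj.x    obj.z    obj.vx   obj.vz 
     87  0.2536   +0.281  -0.057  +1.501  -0.752
    175  0.5102   +0.861  -0.347  +3.019  -1.512
    262  0.7638   +1.817  -0.826  +4.520  -2.263


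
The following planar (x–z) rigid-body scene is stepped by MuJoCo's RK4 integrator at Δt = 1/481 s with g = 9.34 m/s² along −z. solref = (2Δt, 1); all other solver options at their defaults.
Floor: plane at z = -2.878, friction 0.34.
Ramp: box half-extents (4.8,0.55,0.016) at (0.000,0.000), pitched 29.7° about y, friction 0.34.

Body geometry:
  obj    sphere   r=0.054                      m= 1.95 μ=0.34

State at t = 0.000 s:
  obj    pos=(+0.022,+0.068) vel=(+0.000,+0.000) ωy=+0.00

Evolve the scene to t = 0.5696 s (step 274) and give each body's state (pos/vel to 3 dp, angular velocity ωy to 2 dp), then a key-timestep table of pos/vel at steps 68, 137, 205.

State at t = 0.5696 s:
  obj    pos=(+0.488,-0.198) vel=(+1.636,-0.933) ωy=+34.86

Key-timestep trajectory:
   step    t(s)  obj.x    obj.z    obj.vx   obj.vz 
     68  0.1414   +0.051  +0.052  +0.406  -0.232
    137  0.2848   +0.138  +0.002  +0.818  -0.466
    205  0.4262   +0.283  -0.081  +1.224  -0.698


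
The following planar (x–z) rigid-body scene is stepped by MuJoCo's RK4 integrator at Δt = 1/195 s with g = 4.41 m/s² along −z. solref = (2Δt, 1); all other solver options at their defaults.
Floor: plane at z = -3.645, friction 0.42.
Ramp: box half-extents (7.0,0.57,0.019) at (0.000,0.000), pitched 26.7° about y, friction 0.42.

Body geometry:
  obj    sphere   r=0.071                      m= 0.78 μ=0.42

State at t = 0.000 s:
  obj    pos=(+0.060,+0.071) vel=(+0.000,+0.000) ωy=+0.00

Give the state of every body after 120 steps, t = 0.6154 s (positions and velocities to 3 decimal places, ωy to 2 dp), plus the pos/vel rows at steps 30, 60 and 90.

State at t = 0.6154 s:
  obj    pos=(+0.299,-0.050) vel=(+0.778,-0.391) ωy=+12.26

Key-timestep trajectory:
   step    t(s)  obj.x    obj.z    obj.vx   obj.vz 
     30  0.1538   +0.075  +0.063  +0.195  -0.098
     60  0.3077   +0.120  +0.040  +0.389  -0.196
     90  0.4615   +0.195  +0.003  +0.584  -0.294


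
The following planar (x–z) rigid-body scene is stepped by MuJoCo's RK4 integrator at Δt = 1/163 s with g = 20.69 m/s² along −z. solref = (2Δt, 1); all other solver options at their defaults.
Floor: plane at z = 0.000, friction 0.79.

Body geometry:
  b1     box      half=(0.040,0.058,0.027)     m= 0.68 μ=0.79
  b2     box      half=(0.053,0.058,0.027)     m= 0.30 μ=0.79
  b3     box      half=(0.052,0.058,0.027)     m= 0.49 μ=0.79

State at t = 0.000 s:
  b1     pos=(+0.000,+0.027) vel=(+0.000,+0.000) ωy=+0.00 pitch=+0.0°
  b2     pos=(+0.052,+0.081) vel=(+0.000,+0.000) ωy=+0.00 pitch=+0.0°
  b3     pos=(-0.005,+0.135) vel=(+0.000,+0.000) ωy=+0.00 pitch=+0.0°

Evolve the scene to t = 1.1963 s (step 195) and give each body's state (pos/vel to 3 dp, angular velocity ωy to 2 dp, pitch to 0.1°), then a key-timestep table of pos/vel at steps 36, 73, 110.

State at t = 1.1963 s:
  b1     pos=(+0.000,+0.027) vel=(+0.000,+0.000) ωy=+0.00 pitch=+0.0°
  b2     pos=(+0.105,+0.053) vel=(+0.000,+0.000) ωy=+0.00 pitch=+90.0°
  b3     pos=(-0.121,+0.027) vel=(+0.000,+0.000) ωy=+0.00 pitch=+180.0°

Key-timestep trajectory:
   step    t(s)  b1.x    b1.z    b1.vx   b1.vz   b2.x    b2.z    b2.vx   b2.vz   b3.x    b3.z    b3.vx   b3.vz 
     36  0.2209   +0.000  +0.027  +0.000  +0.000   +0.063  +0.073  +0.256  -0.263   -0.058  +0.104  -0.590  -0.216
     73  0.4479   +0.000  +0.027  +0.000  +0.000   +0.124  +0.059  +0.024  +0.003   -0.121  +0.027  +0.000  +0.000
    110  0.6748   +0.000  +0.027  +0.000  +0.000   +0.103  +0.054  +0.220  -0.096   -0.121  +0.027  +0.000  +0.000


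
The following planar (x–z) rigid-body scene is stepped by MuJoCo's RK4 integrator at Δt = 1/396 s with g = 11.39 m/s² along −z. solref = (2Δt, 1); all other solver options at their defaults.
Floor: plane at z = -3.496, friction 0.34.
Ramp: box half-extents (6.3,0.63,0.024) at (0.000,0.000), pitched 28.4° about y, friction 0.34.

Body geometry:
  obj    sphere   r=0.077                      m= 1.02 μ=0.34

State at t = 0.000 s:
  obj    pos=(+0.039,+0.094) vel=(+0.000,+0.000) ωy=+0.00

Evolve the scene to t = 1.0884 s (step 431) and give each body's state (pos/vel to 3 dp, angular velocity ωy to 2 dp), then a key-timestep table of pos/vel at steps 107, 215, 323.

State at t = 1.0884 s:
  obj    pos=(+2.055,-0.996) vel=(+3.705,-2.003) ωy=+54.69

Key-timestep trajectory:
   step    t(s)  obj.x    obj.z    obj.vx   obj.vz 
    107  0.2702   +0.163  +0.027  +0.920  -0.497
    215  0.5429   +0.541  -0.178  +1.848  -0.999
    323  0.8157   +1.171  -0.519  +2.776  -1.501
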